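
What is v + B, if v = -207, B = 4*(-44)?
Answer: -383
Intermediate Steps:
B = -176
v + B = -207 - 176 = -383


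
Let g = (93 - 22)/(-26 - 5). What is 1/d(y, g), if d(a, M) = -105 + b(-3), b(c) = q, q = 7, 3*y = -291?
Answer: -1/98 ≈ -0.010204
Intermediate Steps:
y = -97 (y = (⅓)*(-291) = -97)
g = -71/31 (g = 71/(-31) = 71*(-1/31) = -71/31 ≈ -2.2903)
b(c) = 7
d(a, M) = -98 (d(a, M) = -105 + 7 = -98)
1/d(y, g) = 1/(-98) = -1/98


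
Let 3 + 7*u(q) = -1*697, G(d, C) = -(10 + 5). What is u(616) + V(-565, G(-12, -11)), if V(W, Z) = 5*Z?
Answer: -175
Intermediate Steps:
G(d, C) = -15 (G(d, C) = -1*15 = -15)
u(q) = -100 (u(q) = -3/7 + (-1*697)/7 = -3/7 + (⅐)*(-697) = -3/7 - 697/7 = -100)
u(616) + V(-565, G(-12, -11)) = -100 + 5*(-15) = -100 - 75 = -175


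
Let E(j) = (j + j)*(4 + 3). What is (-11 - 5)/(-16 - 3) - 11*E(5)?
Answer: -14614/19 ≈ -769.16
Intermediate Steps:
E(j) = 14*j (E(j) = (2*j)*7 = 14*j)
(-11 - 5)/(-16 - 3) - 11*E(5) = (-11 - 5)/(-16 - 3) - 154*5 = -16/(-19) - 11*70 = -16*(-1/19) - 770 = 16/19 - 770 = -14614/19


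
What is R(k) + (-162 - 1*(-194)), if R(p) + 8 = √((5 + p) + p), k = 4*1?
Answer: 24 + √13 ≈ 27.606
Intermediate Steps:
k = 4
R(p) = -8 + √(5 + 2*p) (R(p) = -8 + √((5 + p) + p) = -8 + √(5 + 2*p))
R(k) + (-162 - 1*(-194)) = (-8 + √(5 + 2*4)) + (-162 - 1*(-194)) = (-8 + √(5 + 8)) + (-162 + 194) = (-8 + √13) + 32 = 24 + √13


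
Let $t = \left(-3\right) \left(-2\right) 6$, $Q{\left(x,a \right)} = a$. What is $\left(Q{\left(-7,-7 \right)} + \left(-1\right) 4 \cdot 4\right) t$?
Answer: $-828$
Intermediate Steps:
$t = 36$ ($t = 6 \cdot 6 = 36$)
$\left(Q{\left(-7,-7 \right)} + \left(-1\right) 4 \cdot 4\right) t = \left(-7 + \left(-1\right) 4 \cdot 4\right) 36 = \left(-7 - 16\right) 36 = \left(-23\right) 36 = -828$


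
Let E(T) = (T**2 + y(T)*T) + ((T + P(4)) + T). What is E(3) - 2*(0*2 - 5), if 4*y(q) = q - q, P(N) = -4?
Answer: 21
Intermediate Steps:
y(q) = 0 (y(q) = (q - q)/4 = (1/4)*0 = 0)
E(T) = -4 + T**2 + 2*T (E(T) = (T**2 + 0*T) + ((T - 4) + T) = (T**2 + 0) + ((-4 + T) + T) = T**2 + (-4 + 2*T) = -4 + T**2 + 2*T)
E(3) - 2*(0*2 - 5) = (-4 + 3**2 + 2*3) - 2*(0*2 - 5) = (-4 + 9 + 6) - 2*(0 - 5) = 11 - 2*(-5) = 11 + 10 = 21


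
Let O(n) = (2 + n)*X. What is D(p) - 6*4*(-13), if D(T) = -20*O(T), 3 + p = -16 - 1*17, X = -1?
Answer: -368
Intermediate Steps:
O(n) = -2 - n (O(n) = (2 + n)*(-1) = -2 - n)
p = -36 (p = -3 + (-16 - 1*17) = -3 + (-16 - 17) = -3 - 33 = -36)
D(T) = 40 + 20*T (D(T) = -20*(-2 - T) = 40 + 20*T)
D(p) - 6*4*(-13) = (40 + 20*(-36)) - 6*4*(-13) = (40 - 720) - 24*(-13) = -680 + 312 = -368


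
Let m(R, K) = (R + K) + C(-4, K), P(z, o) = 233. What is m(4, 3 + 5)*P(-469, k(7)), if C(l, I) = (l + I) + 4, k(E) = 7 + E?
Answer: 4660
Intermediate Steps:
C(l, I) = 4 + I + l (C(l, I) = (I + l) + 4 = 4 + I + l)
m(R, K) = R + 2*K (m(R, K) = (R + K) + (4 + K - 4) = (K + R) + K = R + 2*K)
m(4, 3 + 5)*P(-469, k(7)) = (4 + 2*(3 + 5))*233 = (4 + 2*8)*233 = (4 + 16)*233 = 20*233 = 4660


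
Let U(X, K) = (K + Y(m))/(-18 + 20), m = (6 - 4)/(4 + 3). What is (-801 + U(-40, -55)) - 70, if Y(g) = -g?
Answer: -12581/14 ≈ -898.64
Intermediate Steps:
m = 2/7 ≈ 0.28571
U(X, K) = -1/7 + K/2 (U(X, K) = (K - 1*2/7)/(-18 + 20) = (K - 2/7)/2 = (-2/7 + K)*(1/2) = -1/7 + K/2)
(-801 + U(-40, -55)) - 70 = (-801 + (-1/7 + (1/2)*(-55))) - 70 = (-801 + (-1/7 - 55/2)) - 70 = (-801 - 387/14) - 70 = -11601/14 - 70 = -12581/14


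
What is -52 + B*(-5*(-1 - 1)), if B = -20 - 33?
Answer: -582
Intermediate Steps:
B = -53
-52 + B*(-5*(-1 - 1)) = -52 - (-265)*(-1 - 1) = -52 - (-265)*(-2) = -52 - 53*10 = -52 - 530 = -582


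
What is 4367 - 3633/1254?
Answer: 1824195/418 ≈ 4364.1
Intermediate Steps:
4367 - 3633/1254 = 4367 - 1*1211/418 = 4367 - 1211/418 = 1824195/418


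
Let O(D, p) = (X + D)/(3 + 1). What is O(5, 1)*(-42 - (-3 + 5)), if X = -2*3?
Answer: 11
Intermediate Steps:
X = -6
O(D, p) = -3/2 + D/4 (O(D, p) = (-6 + D)/(3 + 1) = (-6 + D)/4 = (-6 + D)*(¼) = -3/2 + D/4)
O(5, 1)*(-42 - (-3 + 5)) = (-3/2 + (¼)*5)*(-42 - (-3 + 5)) = (-3/2 + 5/4)*(-42 - 1*2) = -(-42 - 2)/4 = -¼*(-44) = 11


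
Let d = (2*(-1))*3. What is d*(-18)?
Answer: 108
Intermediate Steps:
d = -6 (d = -2*3 = -6)
d*(-18) = -6*(-18) = 108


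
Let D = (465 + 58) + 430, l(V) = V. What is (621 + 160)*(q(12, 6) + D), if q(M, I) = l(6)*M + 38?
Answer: 830203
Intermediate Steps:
D = 953 (D = 523 + 430 = 953)
q(M, I) = 38 + 6*M (q(M, I) = 6*M + 38 = 38 + 6*M)
(621 + 160)*(q(12, 6) + D) = (621 + 160)*((38 + 6*12) + 953) = 781*((38 + 72) + 953) = 781*(110 + 953) = 781*1063 = 830203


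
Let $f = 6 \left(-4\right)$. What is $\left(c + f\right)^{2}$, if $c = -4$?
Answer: $784$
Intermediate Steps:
$f = -24$
$\left(c + f\right)^{2} = \left(-4 - 24\right)^{2} = \left(-28\right)^{2} = 784$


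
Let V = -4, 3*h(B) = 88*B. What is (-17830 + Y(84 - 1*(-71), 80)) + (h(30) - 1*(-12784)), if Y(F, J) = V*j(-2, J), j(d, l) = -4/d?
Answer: -4174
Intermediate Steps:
h(B) = 88*B/3 (h(B) = (88*B)/3 = 88*B/3)
Y(F, J) = -8 (Y(F, J) = -(-16)/(-2) = -(-16)*(-1)/2 = -4*2 = -8)
(-17830 + Y(84 - 1*(-71), 80)) + (h(30) - 1*(-12784)) = (-17830 - 8) + ((88/3)*30 - 1*(-12784)) = -17838 + (880 + 12784) = -17838 + 13664 = -4174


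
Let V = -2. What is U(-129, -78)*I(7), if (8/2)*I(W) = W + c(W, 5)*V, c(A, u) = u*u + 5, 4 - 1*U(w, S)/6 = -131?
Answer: -21465/2 ≈ -10733.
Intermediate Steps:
U(w, S) = 810 (U(w, S) = 24 - 6*(-131) = 24 + 786 = 810)
c(A, u) = 5 + u**2 (c(A, u) = u**2 + 5 = 5 + u**2)
I(W) = -15 + W/4 (I(W) = (W + (5 + 5**2)*(-2))/4 = (W + (5 + 25)*(-2))/4 = (W + 30*(-2))/4 = (W - 60)/4 = (-60 + W)/4 = -15 + W/4)
U(-129, -78)*I(7) = 810*(-15 + (1/4)*7) = 810*(-15 + 7/4) = 810*(-53/4) = -21465/2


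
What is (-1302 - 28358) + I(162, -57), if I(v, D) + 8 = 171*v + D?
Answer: -2023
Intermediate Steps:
I(v, D) = -8 + D + 171*v (I(v, D) = -8 + (171*v + D) = -8 + (D + 171*v) = -8 + D + 171*v)
(-1302 - 28358) + I(162, -57) = (-1302 - 28358) + (-8 - 57 + 171*162) = -29660 + (-8 - 57 + 27702) = -29660 + 27637 = -2023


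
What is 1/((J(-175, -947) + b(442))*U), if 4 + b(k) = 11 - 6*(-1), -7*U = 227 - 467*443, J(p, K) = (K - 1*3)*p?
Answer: 1/4908416286 ≈ 2.0373e-10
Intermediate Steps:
J(p, K) = p*(-3 + K) (J(p, K) = (K - 3)*p = (-3 + K)*p = p*(-3 + K))
U = 29522 (U = -(227 - 467*443)/7 = -(227 - 206881)/7 = -⅐*(-206654) = 29522)
b(k) = 13 (b(k) = -4 + (11 - 6*(-1)) = -4 + (11 + 6) = -4 + 17 = 13)
1/((J(-175, -947) + b(442))*U) = 1/(-175*(-3 - 947) + 13*29522) = (1/29522)/(-175*(-950) + 13) = (1/29522)/(166250 + 13) = (1/29522)/166263 = (1/166263)*(1/29522) = 1/4908416286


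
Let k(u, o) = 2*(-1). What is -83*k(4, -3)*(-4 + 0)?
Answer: -664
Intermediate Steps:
k(u, o) = -2
-83*k(4, -3)*(-4 + 0) = -(-166)*(-4 + 0) = -(-166)*(-4) = -83*8 = -664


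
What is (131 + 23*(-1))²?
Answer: 11664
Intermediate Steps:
(131 + 23*(-1))² = (131 - 23)² = 108² = 11664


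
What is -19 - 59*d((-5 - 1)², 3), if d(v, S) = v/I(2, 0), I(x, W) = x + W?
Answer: -1081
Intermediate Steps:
I(x, W) = W + x
d(v, S) = v/2 (d(v, S) = v/(0 + 2) = v/2)
-19 - 59*d((-5 - 1)², 3) = -19 - 59*(-5 - 1)²/2 = -19 - 59*(-6)²/2 = -19 - 59*36/2 = -19 - 59*18 = -19 - 1062 = -1081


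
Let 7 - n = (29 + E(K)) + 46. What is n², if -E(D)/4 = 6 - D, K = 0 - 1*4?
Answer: 784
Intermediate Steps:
K = -4 (K = 0 - 4 = -4)
E(D) = -24 + 4*D (E(D) = -4*(6 - D) = -24 + 4*D)
n = -28 (n = 7 - ((29 + (-24 + 4*(-4))) + 46) = 7 - ((29 + (-24 - 16)) + 46) = 7 - ((29 - 40) + 46) = 7 - (-11 + 46) = 7 - 1*35 = 7 - 35 = -28)
n² = (-28)² = 784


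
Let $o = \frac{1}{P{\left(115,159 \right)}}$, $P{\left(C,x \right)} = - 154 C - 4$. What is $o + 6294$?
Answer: $\frac{111491915}{17714} \approx 6294.0$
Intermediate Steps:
$P{\left(C,x \right)} = -4 - 154 C$
$o = - \frac{1}{17714}$ ($o = \frac{1}{-4 - 17710} = \frac{1}{-17714} = - \frac{1}{17714} \approx -5.6453 \cdot 10^{-5}$)
$o + 6294 = - \frac{1}{17714} + 6294 = \frac{111491915}{17714}$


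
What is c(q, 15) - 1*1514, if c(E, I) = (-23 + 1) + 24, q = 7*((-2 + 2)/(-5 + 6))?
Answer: -1512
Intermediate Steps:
q = 0 (q = 7*(0/1) = 7*(0*1) = 7*0 = 0)
c(E, I) = 2 (c(E, I) = -22 + 24 = 2)
c(q, 15) - 1*1514 = 2 - 1*1514 = 2 - 1514 = -1512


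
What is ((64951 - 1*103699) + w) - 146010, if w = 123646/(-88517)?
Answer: -16354347532/88517 ≈ -1.8476e+5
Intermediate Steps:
w = -123646/88517 (w = 123646*(-1/88517) = -123646/88517 ≈ -1.3969)
((64951 - 1*103699) + w) - 146010 = ((64951 - 1*103699) - 123646/88517) - 146010 = ((64951 - 103699) - 123646/88517) - 146010 = (-38748 - 123646/88517) - 146010 = -3429980362/88517 - 146010 = -16354347532/88517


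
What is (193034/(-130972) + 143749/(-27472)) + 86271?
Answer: 77596086078597/899515696 ≈ 86264.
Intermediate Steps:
(193034/(-130972) + 143749/(-27472)) + 86271 = (193034*(-1/130972) + 143749*(-1/27472)) + 86271 = (-96517/65486 - 143749/27472) + 86271 = -6032531019/899515696 + 86271 = 77596086078597/899515696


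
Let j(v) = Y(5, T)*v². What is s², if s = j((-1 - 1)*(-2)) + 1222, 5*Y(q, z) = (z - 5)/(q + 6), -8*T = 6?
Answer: 4504825924/3025 ≈ 1.4892e+6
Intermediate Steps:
T = -¾ (T = -⅛*6 = -¾ ≈ -0.75000)
Y(q, z) = (-5 + z)/(5*(6 + q)) (Y(q, z) = ((z - 5)/(q + 6))/5 = ((-5 + z)/(6 + q))/5 = (-5 + z)/(5*(6 + q)))
j(v) = -23*v²/220 (j(v) = ((-5 - ¾)/(5*(6 + 5)))*v² = ((⅕)*(-23/4)/11)*v² = ((⅕)*(1/11)*(-23/4))*v² = -23*v²/220)
s = 67118/55 (s = -23*4*(-1 - 1)²/220 + 1222 = -23*(-2*(-2))²/220 + 1222 = -23/220*4² + 1222 = -23/220*16 + 1222 = -92/55 + 1222 = 67118/55 ≈ 1220.3)
s² = (67118/55)² = 4504825924/3025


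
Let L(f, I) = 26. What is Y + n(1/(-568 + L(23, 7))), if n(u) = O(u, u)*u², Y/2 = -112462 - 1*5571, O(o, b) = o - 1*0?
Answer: -37586449293809/159220088 ≈ -2.3607e+5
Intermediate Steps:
O(o, b) = o (O(o, b) = o + 0 = o)
Y = -236066 (Y = 2*(-112462 - 1*5571) = 2*(-112462 - 5571) = 2*(-118033) = -236066)
n(u) = u³ (n(u) = u*u² = u³)
Y + n(1/(-568 + L(23, 7))) = -236066 + (1/(-568 + 26))³ = -236066 + (1/(-542))³ = -236066 + (-1/542)³ = -236066 - 1/159220088 = -37586449293809/159220088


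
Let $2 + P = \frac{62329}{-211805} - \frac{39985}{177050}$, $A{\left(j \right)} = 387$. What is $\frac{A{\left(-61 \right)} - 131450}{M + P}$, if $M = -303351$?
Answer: $\frac{39318978899926}{91006238653485} \approx 0.43205$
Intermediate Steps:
$P = - \frac{756036183}{300000602}$ ($P = -2 + \left(\frac{62329}{-211805} - \frac{39985}{177050}\right) = -2 + \left(62329 \left(- \frac{1}{211805}\right) - \frac{7997}{35410}\right) = -2 - \frac{156034979}{300000602} = - \frac{756036183}{300000602} \approx -2.5201$)
$\frac{A{\left(-61 \right)} - 131450}{M + P} = \frac{387 - 131450}{-303351 - \frac{756036183}{300000602}} = - \frac{131063}{- \frac{91006238653485}{300000602}} = \left(-131063\right) \left(- \frac{300000602}{91006238653485}\right) = \frac{39318978899926}{91006238653485}$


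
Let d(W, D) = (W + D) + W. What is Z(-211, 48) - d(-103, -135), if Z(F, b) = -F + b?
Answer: 600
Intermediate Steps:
d(W, D) = D + 2*W (d(W, D) = (D + W) + W = D + 2*W)
Z(F, b) = b - F
Z(-211, 48) - d(-103, -135) = (48 - 1*(-211)) - (-135 + 2*(-103)) = (48 + 211) - (-135 - 206) = 259 - 1*(-341) = 259 + 341 = 600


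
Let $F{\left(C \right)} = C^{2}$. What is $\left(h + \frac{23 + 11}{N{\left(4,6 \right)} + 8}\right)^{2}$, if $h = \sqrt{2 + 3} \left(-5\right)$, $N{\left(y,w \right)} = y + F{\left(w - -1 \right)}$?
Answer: $\frac{466281}{3721} - \frac{340 \sqrt{5}}{61} \approx 112.85$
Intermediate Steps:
$N{\left(y,w \right)} = y + \left(1 + w\right)^{2}$ ($N{\left(y,w \right)} = y + \left(w - -1\right)^{2} = y + \left(w + 1\right)^{2} = y + \left(1 + w\right)^{2}$)
$h = - 5 \sqrt{5}$ ($h = \sqrt{5} \left(-5\right) = - 5 \sqrt{5} \approx -11.18$)
$\left(h + \frac{23 + 11}{N{\left(4,6 \right)} + 8}\right)^{2} = \left(- 5 \sqrt{5} + \frac{23 + 11}{\left(4 + \left(1 + 6\right)^{2}\right) + 8}\right)^{2} = \left(- 5 \sqrt{5} + \frac{34}{\left(4 + 7^{2}\right) + 8}\right)^{2} = \left(- 5 \sqrt{5} + \frac{34}{\left(4 + 49\right) + 8}\right)^{2} = \left(- 5 \sqrt{5} + \frac{34}{53 + 8}\right)^{2} = \left(- 5 \sqrt{5} + \frac{34}{61}\right)^{2} = \left(\frac{34}{61} - 5 \sqrt{5}\right)^{2}$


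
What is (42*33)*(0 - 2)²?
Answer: 5544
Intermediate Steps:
(42*33)*(0 - 2)² = 1386*(-2)² = 1386*4 = 5544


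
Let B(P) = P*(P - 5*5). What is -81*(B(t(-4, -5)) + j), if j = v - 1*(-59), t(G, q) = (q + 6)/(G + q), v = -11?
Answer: -4114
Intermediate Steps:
t(G, q) = (6 + q)/(G + q)
j = 48 (j = -11 - 1*(-59) = -11 + 59 = 48)
B(P) = P*(-25 + P) (B(P) = P*(P - 25) = P*(-25 + P))
-81*(B(t(-4, -5)) + j) = -81*(((6 - 5)/(-4 - 5))*(-25 + (6 - 5)/(-4 - 5)) + 48) = -81*((1/(-9))*(-25 + 1/(-9)) + 48) = -81*((-⅑*1)*(-25 - ⅑*1) + 48) = -81*(-(-25 - ⅑)/9 + 48) = -81*(-⅑*(-226/9) + 48) = -81*(226/81 + 48) = -81*4114/81 = -4114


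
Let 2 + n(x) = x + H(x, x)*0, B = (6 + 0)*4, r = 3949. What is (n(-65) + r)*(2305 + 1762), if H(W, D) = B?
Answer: 15788094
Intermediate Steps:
B = 24 (B = 6*4 = 24)
H(W, D) = 24
n(x) = -2 + x (n(x) = -2 + (x + 24*0) = -2 + (x + 0) = -2 + x)
(n(-65) + r)*(2305 + 1762) = ((-2 - 65) + 3949)*(2305 + 1762) = (-67 + 3949)*4067 = 3882*4067 = 15788094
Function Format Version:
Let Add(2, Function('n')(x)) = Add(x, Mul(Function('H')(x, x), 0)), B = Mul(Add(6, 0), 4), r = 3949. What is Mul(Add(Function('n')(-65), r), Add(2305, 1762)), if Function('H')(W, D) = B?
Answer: 15788094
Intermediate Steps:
B = 24 (B = Mul(6, 4) = 24)
Function('H')(W, D) = 24
Function('n')(x) = Add(-2, x) (Function('n')(x) = Add(-2, Add(x, Mul(24, 0))) = Add(-2, Add(x, 0)) = Add(-2, x))
Mul(Add(Function('n')(-65), r), Add(2305, 1762)) = Mul(Add(Add(-2, -65), 3949), Add(2305, 1762)) = Mul(Add(-67, 3949), 4067) = Mul(3882, 4067) = 15788094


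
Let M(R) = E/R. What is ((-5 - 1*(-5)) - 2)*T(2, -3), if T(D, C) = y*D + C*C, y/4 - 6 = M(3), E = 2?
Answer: -374/3 ≈ -124.67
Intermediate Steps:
M(R) = 2/R
y = 80/3 (y = 24 + 4*(2/3) = 24 + 4*(2*(⅓)) = 24 + 4*(⅔) = 24 + 8/3 = 80/3 ≈ 26.667)
T(D, C) = C² + 80*D/3 (T(D, C) = 80*D/3 + C*C = 80*D/3 + C² = C² + 80*D/3)
((-5 - 1*(-5)) - 2)*T(2, -3) = ((-5 - 1*(-5)) - 2)*((-3)² + (80/3)*2) = ((-5 + 5) - 2)*(9 + 160/3) = (0 - 2)*(187/3) = -2*187/3 = -374/3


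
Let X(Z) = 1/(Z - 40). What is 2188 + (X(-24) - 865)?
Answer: 84671/64 ≈ 1323.0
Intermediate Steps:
X(Z) = 1/(-40 + Z)
2188 + (X(-24) - 865) = 2188 + (1/(-40 - 24) - 865) = 2188 + (1/(-64) - 865) = 2188 + (-1/64 - 865) = 2188 - 55361/64 = 84671/64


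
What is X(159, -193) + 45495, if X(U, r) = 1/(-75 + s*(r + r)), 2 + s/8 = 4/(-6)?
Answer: 1113672108/24479 ≈ 45495.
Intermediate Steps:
s = -64/3 (s = -16 + 8*(4/(-6)) = -16 + 8*(4*(-1/6)) = -16 + 8*(-2/3) = -16 - 16/3 = -64/3 ≈ -21.333)
X(U, r) = 1/(-75 - 128*r/3) (X(U, r) = 1/(-75 - 64*(r + r)/3) = 1/(-75 - 128*r/3))
X(159, -193) + 45495 = 3/(-225 - 128*(-193)) + 45495 = 3/(-225 + 24704) + 45495 = 3/24479 + 45495 = 1113672108/24479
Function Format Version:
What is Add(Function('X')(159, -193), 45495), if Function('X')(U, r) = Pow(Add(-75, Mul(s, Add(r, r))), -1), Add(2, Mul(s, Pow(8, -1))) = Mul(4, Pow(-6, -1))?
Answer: Rational(1113672108, 24479) ≈ 45495.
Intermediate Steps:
s = Rational(-64, 3) (s = Add(-16, Mul(8, Mul(4, Pow(-6, -1)))) = Add(-16, Mul(8, Mul(4, Rational(-1, 6)))) = Add(-16, Mul(8, Rational(-2, 3))) = Add(-16, Rational(-16, 3)) = Rational(-64, 3) ≈ -21.333)
Function('X')(U, r) = Pow(Add(-75, Mul(Rational(-128, 3), r)), -1) (Function('X')(U, r) = Pow(Add(-75, Mul(Rational(-64, 3), Add(r, r))), -1) = Pow(Add(-75, Mul(Rational(-64, 3), Mul(2, r))), -1) = Pow(Add(-75, Mul(Rational(-128, 3), r)), -1))
Add(Function('X')(159, -193), 45495) = Add(Mul(3, Pow(Add(-225, Mul(-128, -193)), -1)), 45495) = Add(Mul(3, Pow(Add(-225, 24704), -1)), 45495) = Add(Mul(3, Pow(24479, -1)), 45495) = Add(Mul(3, Rational(1, 24479)), 45495) = Add(Rational(3, 24479), 45495) = Rational(1113672108, 24479)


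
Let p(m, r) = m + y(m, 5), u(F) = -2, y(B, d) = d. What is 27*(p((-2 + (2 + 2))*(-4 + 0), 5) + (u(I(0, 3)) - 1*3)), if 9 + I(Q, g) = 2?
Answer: -216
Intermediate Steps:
I(Q, g) = -7 (I(Q, g) = -9 + 2 = -7)
p(m, r) = 5 + m (p(m, r) = m + 5 = 5 + m)
27*(p((-2 + (2 + 2))*(-4 + 0), 5) + (u(I(0, 3)) - 1*3)) = 27*((5 + (-2 + (2 + 2))*(-4 + 0)) + (-2 - 1*3)) = 27*((5 + (-2 + 4)*(-4)) + (-2 - 3)) = 27*((5 + 2*(-4)) - 5) = 27*((5 - 8) - 5) = 27*(-3 - 5) = 27*(-8) = -216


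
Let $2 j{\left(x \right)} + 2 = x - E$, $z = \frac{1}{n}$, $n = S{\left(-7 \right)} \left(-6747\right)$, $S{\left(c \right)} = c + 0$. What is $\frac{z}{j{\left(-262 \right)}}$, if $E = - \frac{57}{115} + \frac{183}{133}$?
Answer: $- \frac{2185}{13667208984} \approx -1.5987 \cdot 10^{-7}$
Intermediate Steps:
$S{\left(c \right)} = c$
$E = \frac{13464}{15295}$ ($E = \left(-57\right) \frac{1}{115} + 183 \cdot \frac{1}{133} = - \frac{57}{115} + \frac{183}{133} = \frac{13464}{15295} \approx 0.88029$)
$n = 47229$ ($n = \left(-7\right) \left(-6747\right) = 47229$)
$z = \frac{1}{47229} \approx 2.1173 \cdot 10^{-5}$
$j{\left(x \right)} = - \frac{22027}{15295} + \frac{x}{2}$ ($j{\left(x \right)} = -1 + \frac{x - \frac{13464}{15295}}{2} = -1 + \frac{- \frac{13464}{15295} + x}{2} = -1 + \left(- \frac{6732}{15295} + \frac{x}{2}\right) = - \frac{22027}{15295} + \frac{x}{2}$)
$\frac{z}{j{\left(-262 \right)}} = \frac{1}{47229 \left(- \frac{22027}{15295} + \frac{1}{2} \left(-262\right)\right)} = \frac{1}{47229 \left(- \frac{22027}{15295} - 131\right)} = \frac{1}{47229 \left(- \frac{2025672}{15295}\right)} = \frac{1}{47229} \left(- \frac{15295}{2025672}\right) = - \frac{2185}{13667208984}$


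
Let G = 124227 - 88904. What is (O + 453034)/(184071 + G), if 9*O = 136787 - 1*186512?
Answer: 447509/219394 ≈ 2.0397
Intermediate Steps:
O = -5525 (O = (136787 - 1*186512)/9 = (136787 - 186512)/9 = (⅑)*(-49725) = -5525)
G = 35323
(O + 453034)/(184071 + G) = (-5525 + 453034)/(184071 + 35323) = 447509/219394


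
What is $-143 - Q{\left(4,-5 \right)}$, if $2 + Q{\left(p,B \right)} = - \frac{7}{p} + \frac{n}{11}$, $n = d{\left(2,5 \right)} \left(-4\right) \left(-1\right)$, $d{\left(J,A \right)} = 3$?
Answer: $- \frac{6175}{44} \approx -140.34$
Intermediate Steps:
$n = 12$ ($n = 3 \left(-4\right) \left(-1\right) = \left(-12\right) \left(-1\right) = 12$)
$Q{\left(p,B \right)} = - \frac{10}{11} - \frac{7}{p}$ ($Q{\left(p,B \right)} = -2 + \left(- \frac{7}{p} + \frac{12}{11}\right) = -2 + \left(\frac{12}{11} - \frac{7}{p}\right) = - \frac{10}{11} - \frac{7}{p}$)
$-143 - Q{\left(4,-5 \right)} = -143 - \left(- \frac{10}{11} - \frac{7}{4}\right) = -143 - - \frac{117}{44} = -143 + \frac{117}{44} = - \frac{6175}{44}$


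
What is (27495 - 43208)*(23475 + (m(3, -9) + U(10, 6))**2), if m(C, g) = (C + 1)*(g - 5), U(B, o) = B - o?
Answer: -411350627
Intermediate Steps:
m(C, g) = (1 + C)*(-5 + g)
(27495 - 43208)*(23475 + (m(3, -9) + U(10, 6))**2) = (27495 - 43208)*(23475 + ((-5 - 9 - 5*3 + 3*(-9)) + (10 - 1*6))**2) = -15713*(23475 + ((-5 - 9 - 15 - 27) + (10 - 6))**2) = -15713*(23475 + (-56 + 4)**2) = -15713*(23475 + (-52)**2) = -15713*(23475 + 2704) = -15713*26179 = -411350627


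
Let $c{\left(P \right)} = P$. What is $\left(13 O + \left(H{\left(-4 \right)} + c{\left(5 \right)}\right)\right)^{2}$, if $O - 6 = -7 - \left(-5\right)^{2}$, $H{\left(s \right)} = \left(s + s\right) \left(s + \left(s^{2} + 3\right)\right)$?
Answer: $205209$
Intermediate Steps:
$H{\left(s \right)} = 2 s \left(3 + s + s^{2}\right)$ ($H{\left(s \right)} = 2 s \left(s + \left(3 + s^{2}\right)\right) = 2 s \left(3 + s + s^{2}\right)$)
$O = -26$ ($O = 6 - 32 = -26$)
$\left(13 O + \left(H{\left(-4 \right)} + c{\left(5 \right)}\right)\right)^{2} = \left(13 \left(-26\right) + \left(2 \left(-4\right) \left(3 - 4 + \left(-4\right)^{2}\right) + 5\right)\right)^{2} = \left(-338 + \left(2 \left(-4\right) \left(3 - 4 + 16\right) + 5\right)\right)^{2} = \left(-338 + \left(2 \left(-4\right) 15 + 5\right)\right)^{2} = \left(-338 + \left(-120 + 5\right)\right)^{2} = \left(-338 - 115\right)^{2} = \left(-453\right)^{2} = 205209$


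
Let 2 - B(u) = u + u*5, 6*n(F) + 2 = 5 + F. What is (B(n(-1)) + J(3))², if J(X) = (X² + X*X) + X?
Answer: 441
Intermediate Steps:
n(F) = ½ + F/6 (n(F) = -⅓ + (5 + F)/6 = -⅓ + (⅚ + F/6) = ½ + F/6)
J(X) = X + 2*X² (J(X) = (X² + X²) + X = 2*X² + X = X + 2*X²)
B(u) = 2 - 6*u (B(u) = 2 - (u + u*5) = 2 - (u + 5*u) = 2 - 6*u)
(B(n(-1)) + J(3))² = ((2 - 6*(½ + (⅙)*(-1))) + 3*(1 + 2*3))² = ((2 - 6*(½ - ⅙)) + 3*(1 + 6))² = ((2 - 6*⅓) + 3*7)² = ((2 - 2) + 21)² = (0 + 21)² = 21² = 441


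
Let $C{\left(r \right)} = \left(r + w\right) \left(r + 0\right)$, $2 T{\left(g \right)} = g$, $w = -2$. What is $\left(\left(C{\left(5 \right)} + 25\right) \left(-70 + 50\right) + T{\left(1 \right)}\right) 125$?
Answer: $- \frac{199875}{2} \approx -99938.0$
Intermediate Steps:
$T{\left(g \right)} = \frac{g}{2}$
$C{\left(r \right)} = r \left(-2 + r\right)$ ($C{\left(r \right)} = \left(r - 2\right) \left(r + 0\right) = \left(-2 + r\right) r = r \left(-2 + r\right)$)
$\left(\left(C{\left(5 \right)} + 25\right) \left(-70 + 50\right) + T{\left(1 \right)}\right) 125 = \left(\left(5 \left(-2 + 5\right) + 25\right) \left(-70 + 50\right) + \frac{1}{2} \cdot 1\right) 125 = \left(\left(5 \cdot 3 + 25\right) \left(-20\right) + \frac{1}{2}\right) 125 = \left(\left(15 + 25\right) \left(-20\right) + \frac{1}{2}\right) 125 = \left(40 \left(-20\right) + \frac{1}{2}\right) 125 = \left(-800 + \frac{1}{2}\right) 125 = \left(- \frac{1599}{2}\right) 125 = - \frac{199875}{2}$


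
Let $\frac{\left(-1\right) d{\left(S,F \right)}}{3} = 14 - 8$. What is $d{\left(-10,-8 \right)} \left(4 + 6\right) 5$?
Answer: $-900$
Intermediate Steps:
$d{\left(S,F \right)} = -18$ ($d{\left(S,F \right)} = - 3 \left(14 - 8\right) = \left(-3\right) 6 = -18$)
$d{\left(-10,-8 \right)} \left(4 + 6\right) 5 = - 18 \left(4 + 6\right) 5 = - 18 \cdot 10 \cdot 5 = \left(-18\right) 50 = -900$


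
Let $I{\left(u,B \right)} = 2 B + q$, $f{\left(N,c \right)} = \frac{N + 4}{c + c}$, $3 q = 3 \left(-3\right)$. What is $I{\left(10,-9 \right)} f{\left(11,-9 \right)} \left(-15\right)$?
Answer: $- \frac{525}{2} \approx -262.5$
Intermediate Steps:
$q = -3$ ($q = \frac{3 \left(-3\right)}{3} = \frac{1}{3} \left(-9\right) = -3$)
$f{\left(N,c \right)} = \frac{4 + N}{2 c}$
$I{\left(u,B \right)} = -3 + 2 B$ ($I{\left(u,B \right)} = 2 B - 3 = -3 + 2 B$)
$I{\left(10,-9 \right)} f{\left(11,-9 \right)} \left(-15\right) = \left(-3 + 2 \left(-9\right)\right) \frac{4 + 11}{2 \left(-9\right)} \left(-15\right) = \left(-3 - 18\right) \frac{1}{2} \left(- \frac{1}{9}\right) 15 \left(-15\right) = \left(-21\right) \left(- \frac{5}{6}\right) \left(-15\right) = \frac{35}{2} \left(-15\right) = - \frac{525}{2}$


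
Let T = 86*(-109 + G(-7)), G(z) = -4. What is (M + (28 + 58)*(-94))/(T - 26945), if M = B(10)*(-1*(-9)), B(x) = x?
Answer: 7994/36663 ≈ 0.21804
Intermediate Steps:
M = 90 (M = 10*(-1*(-9)) = 10*9 = 90)
T = -9718 (T = 86*(-109 - 4) = 86*(-113) = -9718)
(M + (28 + 58)*(-94))/(T - 26945) = (90 + (28 + 58)*(-94))/(-9718 - 26945) = (90 + 86*(-94))/(-36663) = (90 - 8084)*(-1/36663) = -7994*(-1/36663) = 7994/36663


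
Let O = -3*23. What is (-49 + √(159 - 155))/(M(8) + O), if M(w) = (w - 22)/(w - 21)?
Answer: 611/883 ≈ 0.69196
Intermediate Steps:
M(w) = (-22 + w)/(-21 + w)
O = -69
(-49 + √(159 - 155))/(M(8) + O) = (-49 + √(159 - 155))/((-22 + 8)/(-21 + 8) - 69) = (-49 + √4)/(-14/(-13) - 69) = (-49 + 2)/(-1/13*(-14) - 69) = -47/(14/13 - 69) = -47/(-883/13) = -47*(-13/883) = 611/883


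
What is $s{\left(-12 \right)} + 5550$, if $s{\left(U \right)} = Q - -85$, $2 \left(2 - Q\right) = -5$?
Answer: $\frac{11279}{2} \approx 5639.5$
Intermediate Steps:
$Q = \frac{9}{2}$ ($Q = 2 - - \frac{5}{2} = 2 + \frac{5}{2} = \frac{9}{2} \approx 4.5$)
$s{\left(U \right)} = \frac{179}{2}$ ($s{\left(U \right)} = \frac{9}{2} - -85 = \frac{9}{2} + 85 = \frac{179}{2}$)
$s{\left(-12 \right)} + 5550 = \frac{179}{2} + 5550 = \frac{11279}{2}$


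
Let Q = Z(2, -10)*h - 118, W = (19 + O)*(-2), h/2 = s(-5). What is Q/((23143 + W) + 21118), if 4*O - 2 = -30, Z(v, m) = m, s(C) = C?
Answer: -18/44237 ≈ -0.00040690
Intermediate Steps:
h = -10 (h = 2*(-5) = -10)
O = -7 (O = 1/2 + (1/4)*(-30) = 1/2 - 15/2 = -7)
W = -24 (W = (19 - 7)*(-2) = 12*(-2) = -24)
Q = -18 (Q = -10*(-10) - 118 = 100 - 118 = -18)
Q/((23143 + W) + 21118) = -18/((23143 - 24) + 21118) = -18/(23119 + 21118) = -18/44237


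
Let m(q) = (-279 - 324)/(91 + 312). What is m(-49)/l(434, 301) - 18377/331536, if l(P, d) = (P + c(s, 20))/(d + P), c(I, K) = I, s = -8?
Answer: -25015556581/9486239568 ≈ -2.6370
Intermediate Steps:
l(P, d) = (-8 + P)/(P + d) (l(P, d) = (P - 8)/(d + P) = (-8 + P)/(P + d))
m(q) = -603/403
m(-49)/l(434, 301) - 18377/331536 = -603*(434 + 301)/(-8 + 434)/403 - 18377/331536 = -603/(403*(426/735)) - 18377*1/331536 = -603/(403*((1/735)*426)) - 18377/331536 = -603/(403*142/245) - 18377/331536 = -603/403*245/142 - 18377/331536 = -147735/57226 - 18377/331536 = -25015556581/9486239568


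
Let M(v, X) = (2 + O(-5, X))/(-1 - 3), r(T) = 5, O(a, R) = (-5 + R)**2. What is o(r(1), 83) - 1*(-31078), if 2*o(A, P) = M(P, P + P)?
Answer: 222701/8 ≈ 27838.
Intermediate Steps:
M(v, X) = -1/2 - (-5 + X)**2/4 (M(v, X) = (2 + (-5 + X)**2)/(-1 - 3) = (2 + (-5 + X)**2)/(-4) = (2 + (-5 + X)**2)*(-1/4) = -1/2 - (-5 + X)**2/4)
o(A, P) = -1/4 - (-5 + 2*P)**2/8 (o(A, P) = (-1/2 - (-5 + (P + P))**2/4)/2 = (-1/2 - (-5 + 2*P)**2/4)/2 = -1/4 - (-5 + 2*P)**2/8)
o(r(1), 83) - 1*(-31078) = (-1/4 - (-5 + 2*83)**2/8) - 1*(-31078) = (-1/4 - (-5 + 166)**2/8) + 31078 = (-1/4 - 1/8*161**2) + 31078 = (-1/4 - 1/8*25921) + 31078 = (-1/4 - 25921/8) + 31078 = -25923/8 + 31078 = 222701/8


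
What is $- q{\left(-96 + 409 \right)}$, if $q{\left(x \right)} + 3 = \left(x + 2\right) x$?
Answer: $-98592$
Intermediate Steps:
$q{\left(x \right)} = -3 + x \left(2 + x\right)$ ($q{\left(x \right)} = -3 + \left(x + 2\right) x = -3 + \left(2 + x\right) x = -3 + x \left(2 + x\right)$)
$- q{\left(-96 + 409 \right)} = - (-3 + \left(-96 + 409\right)^{2} + 2 \left(-96 + 409\right)) = - (-3 + 313^{2} + 2 \cdot 313) = - (-3 + 97969 + 626) = \left(-1\right) 98592 = -98592$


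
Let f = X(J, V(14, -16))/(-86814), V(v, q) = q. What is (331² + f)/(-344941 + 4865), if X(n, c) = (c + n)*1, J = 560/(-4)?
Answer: -121941395/378504588 ≈ -0.32217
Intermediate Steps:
J = -140 (J = 560*(-¼) = -140)
X(n, c) = c + n
f = 2/1113 (f = (-16 - 140)/(-86814) = -156*(-1/86814) = 2/1113 ≈ 0.0017969)
(331² + f)/(-344941 + 4865) = (331² + 2/1113)/(-344941 + 4865) = (109561 + 2/1113)/(-340076) = (121941395/1113)*(-1/340076) = -121941395/378504588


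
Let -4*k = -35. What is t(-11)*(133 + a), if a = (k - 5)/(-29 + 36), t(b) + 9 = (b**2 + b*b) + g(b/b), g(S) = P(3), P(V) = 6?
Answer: 893621/28 ≈ 31915.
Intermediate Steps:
k = 35/4 (k = -1/4*(-35) = 35/4 ≈ 8.7500)
g(S) = 6
t(b) = -3 + 2*b**2 (t(b) = -9 + ((b**2 + b*b) + 6) = -9 + ((b**2 + b**2) + 6) = -9 + (2*b**2 + 6) = -9 + (6 + 2*b**2) = -3 + 2*b**2)
a = 15/28 (a = (35/4 - 5)/(-29 + 36) = (15/4)/7 = (15/4)*(1/7) = 15/28 ≈ 0.53571)
t(-11)*(133 + a) = (-3 + 2*(-11)**2)*(133 + 15/28) = (-3 + 2*121)*(3739/28) = (-3 + 242)*(3739/28) = 239*(3739/28) = 893621/28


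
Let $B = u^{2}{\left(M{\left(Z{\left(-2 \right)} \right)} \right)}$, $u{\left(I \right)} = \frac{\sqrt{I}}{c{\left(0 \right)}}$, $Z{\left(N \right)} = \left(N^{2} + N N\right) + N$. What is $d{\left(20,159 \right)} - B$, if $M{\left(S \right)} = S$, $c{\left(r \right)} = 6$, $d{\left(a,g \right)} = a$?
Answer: $\frac{119}{6} \approx 19.833$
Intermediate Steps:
$Z{\left(N \right)} = N + 2 N^{2}$ ($Z{\left(N \right)} = \left(N^{2} + N^{2}\right) + N = 2 N^{2} + N = N + 2 N^{2}$)
$u{\left(I \right)} = \frac{\sqrt{I}}{6}$
$B = \frac{1}{6}$ ($B = \left(\frac{\sqrt{- 2 \left(1 + 2 \left(-2\right)\right)}}{6}\right)^{2} = \left(\frac{\sqrt{- 2 \left(1 - 4\right)}}{6}\right)^{2} = \left(\frac{\sqrt{\left(-2\right) \left(-3\right)}}{6}\right)^{2} = \left(\frac{\sqrt{6}}{6}\right)^{2} = \frac{1}{6} \approx 0.16667$)
$d{\left(20,159 \right)} - B = 20 - \frac{1}{6} = \frac{119}{6}$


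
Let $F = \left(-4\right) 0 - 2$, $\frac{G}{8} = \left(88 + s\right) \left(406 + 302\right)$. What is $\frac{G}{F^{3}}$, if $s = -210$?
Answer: $86376$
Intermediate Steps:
$G = -691008$ ($G = 8 \left(88 - 210\right) \left(406 + 302\right) = 8 \left(\left(-122\right) 708\right) = 8 \left(-86376\right) = -691008$)
$F = -2$ ($F = 0 - 2 = -2$)
$\frac{G}{F^{3}} = - \frac{691008}{\left(-2\right)^{3}} = - \frac{691008}{-8} = \left(-691008\right) \left(- \frac{1}{8}\right) = 86376$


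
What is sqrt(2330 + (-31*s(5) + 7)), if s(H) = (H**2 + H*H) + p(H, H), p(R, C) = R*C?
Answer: 2*sqrt(3) ≈ 3.4641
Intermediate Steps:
p(R, C) = C*R
s(H) = 3*H**2 (s(H) = (H**2 + H*H) + H*H = (H**2 + H**2) + H**2 = 2*H**2 + H**2 = 3*H**2)
sqrt(2330 + (-31*s(5) + 7)) = sqrt(2330 + (-93*5**2 + 7)) = sqrt(2330 + (-93*25 + 7)) = sqrt(2330 + (-31*75 + 7)) = sqrt(2330 + (-2325 + 7)) = sqrt(2330 - 2318) = sqrt(12) = 2*sqrt(3)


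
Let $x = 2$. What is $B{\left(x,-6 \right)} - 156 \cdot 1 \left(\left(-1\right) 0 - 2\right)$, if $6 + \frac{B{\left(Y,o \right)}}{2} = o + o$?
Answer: $276$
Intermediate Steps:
$B{\left(Y,o \right)} = -12 + 4 o$ ($B{\left(Y,o \right)} = -12 + 2 \left(o + o\right) = -12 + 2 \cdot 2 o = -12 + 4 o$)
$B{\left(x,-6 \right)} - 156 \cdot 1 \left(\left(-1\right) 0 - 2\right) = \left(-12 + 4 \left(-6\right)\right) - 156 \cdot 1 \left(\left(-1\right) 0 - 2\right) = \left(-12 - 24\right) - 156 \cdot 1 \left(0 - 2\right) = -36 - 156 \cdot 1 \left(-2\right) = -36 - -312 = -36 + 312 = 276$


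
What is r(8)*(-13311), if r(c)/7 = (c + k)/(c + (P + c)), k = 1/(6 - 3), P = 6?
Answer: -776475/22 ≈ -35294.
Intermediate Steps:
k = ⅓ (k = 1/3 = ⅓ ≈ 0.33333)
r(c) = 7*(⅓ + c)/(6 + 2*c) (r(c) = 7*((c + ⅓)/(c + (6 + c))) = 7*((⅓ + c)/(6 + 2*c)) = 7*(⅓ + c)/(6 + 2*c))
r(8)*(-13311) = (7*(1 + 3*8)/(6*(3 + 8)))*(-13311) = ((7/6)*(1 + 24)/11)*(-13311) = ((7/6)*(1/11)*25)*(-13311) = (175/66)*(-13311) = -776475/22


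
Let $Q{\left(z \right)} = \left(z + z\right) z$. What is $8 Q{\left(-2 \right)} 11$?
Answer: $704$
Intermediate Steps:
$Q{\left(z \right)} = 2 z^{2}$ ($Q{\left(z \right)} = 2 z z = 2 z^{2}$)
$8 Q{\left(-2 \right)} 11 = 8 \cdot 2 \left(-2\right)^{2} \cdot 11 = 8 \cdot 2 \cdot 4 \cdot 11 = 8 \cdot 8 \cdot 11 = 64 \cdot 11 = 704$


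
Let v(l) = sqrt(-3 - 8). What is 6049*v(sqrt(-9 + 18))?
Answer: 6049*I*sqrt(11) ≈ 20062.0*I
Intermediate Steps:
v(l) = I*sqrt(11) (v(l) = sqrt(-11) = I*sqrt(11))
6049*v(sqrt(-9 + 18)) = 6049*(I*sqrt(11)) = 6049*I*sqrt(11)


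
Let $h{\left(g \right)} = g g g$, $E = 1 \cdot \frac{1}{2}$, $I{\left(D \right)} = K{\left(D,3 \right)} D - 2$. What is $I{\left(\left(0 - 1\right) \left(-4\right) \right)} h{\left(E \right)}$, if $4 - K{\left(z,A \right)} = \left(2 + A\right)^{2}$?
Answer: $- \frac{43}{4} \approx -10.75$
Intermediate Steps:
$K{\left(z,A \right)} = 4 - \left(2 + A\right)^{2}$
$I{\left(D \right)} = -2 - 21 D$ ($I{\left(D \right)} = \left(4 - \left(2 + 3\right)^{2}\right) D - 2 = \left(4 - 5^{2}\right) D - 2 = \left(4 - 25\right) D - 2 = - 21 D - 2 = -2 - 21 D$)
$E = \frac{1}{2}$ ($E = 1 \cdot \frac{1}{2} = \frac{1}{2} \approx 0.5$)
$h{\left(g \right)} = g^{3}$ ($h{\left(g \right)} = g^{2} g = g^{3}$)
$I{\left(\left(0 - 1\right) \left(-4\right) \right)} h{\left(E \right)} = \frac{-2 - 21 \left(0 - 1\right) \left(-4\right)}{8} = \left(-2 - 21 \left(\left(-1\right) \left(-4\right)\right)\right) \frac{1}{8} = \left(-2 - 84\right) \frac{1}{8} = \left(-86\right) \frac{1}{8} = - \frac{43}{4}$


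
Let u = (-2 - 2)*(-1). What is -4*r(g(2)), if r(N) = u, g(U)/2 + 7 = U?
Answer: -16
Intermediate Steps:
u = 4 (u = -4*(-1) = 4)
g(U) = -14 + 2*U
r(N) = 4
-4*r(g(2)) = -4*4 = -16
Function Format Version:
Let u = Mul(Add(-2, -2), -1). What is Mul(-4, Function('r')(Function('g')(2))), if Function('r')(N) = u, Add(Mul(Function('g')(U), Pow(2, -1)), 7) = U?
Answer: -16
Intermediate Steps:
u = 4 (u = Mul(-4, -1) = 4)
Function('g')(U) = Add(-14, Mul(2, U))
Function('r')(N) = 4
Mul(-4, Function('r')(Function('g')(2))) = Mul(-4, 4) = -16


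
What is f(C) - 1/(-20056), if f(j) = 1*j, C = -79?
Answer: -1584423/20056 ≈ -79.000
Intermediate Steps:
f(j) = j
f(C) - 1/(-20056) = -79 - 1/(-20056) = -79 - 1*(-1/20056) = -79 + 1/20056 = -1584423/20056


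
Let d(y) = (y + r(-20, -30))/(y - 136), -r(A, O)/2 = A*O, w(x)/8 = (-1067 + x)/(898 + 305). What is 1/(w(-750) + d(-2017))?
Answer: -2590059/27425957 ≈ -0.094438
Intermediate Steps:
w(x) = -8536/1203 + 8*x/1203 (w(x) = 8*((-1067 + x)/(898 + 305)) = 8*((-1067 + x)/1203) = 8*((-1067 + x)*(1/1203)) = 8*(-1067/1203 + x/1203) = -8536/1203 + 8*x/1203)
r(A, O) = -2*A*O
d(y) = (-1200 + y)/(-136 + y) (d(y) = (y - 2*(-20)*(-30))/(y - 136) = (y - 1200)/(-136 + y) = (-1200 + y)/(-136 + y))
1/(w(-750) + d(-2017)) = 1/((-8536/1203 + (8/1203)*(-750)) + (-1200 - 2017)/(-136 - 2017)) = 1/((-8536/1203 - 2000/401) - 3217/(-2153)) = 1/(-14536/1203 - 1/2153*(-3217)) = 1/(-14536/1203 + 3217/2153) = 1/(-27425957/2590059) = -2590059/27425957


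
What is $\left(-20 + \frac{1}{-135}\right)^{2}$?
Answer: $\frac{7295401}{18225} \approx 400.3$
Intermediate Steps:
$\left(-20 + \frac{1}{-135}\right)^{2} = \left(-20 - \frac{1}{135}\right)^{2} = \left(- \frac{2701}{135}\right)^{2} = \frac{7295401}{18225}$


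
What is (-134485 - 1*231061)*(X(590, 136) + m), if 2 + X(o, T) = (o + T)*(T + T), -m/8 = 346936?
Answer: 942384167828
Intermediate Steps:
m = -2775488 (m = -8*346936 = -2775488)
X(o, T) = -2 + 2*T*(T + o) (X(o, T) = -2 + (o + T)*(T + T) = -2 + (T + o)*(2*T) = -2 + 2*T*(T + o))
(-134485 - 1*231061)*(X(590, 136) + m) = (-134485 - 1*231061)*((-2 + 2*136**2 + 2*136*590) - 2775488) = (-134485 - 231061)*((-2 + 2*18496 + 160480) - 2775488) = -365546*((-2 + 36992 + 160480) - 2775488) = -365546*(197470 - 2775488) = -365546*(-2578018) = 942384167828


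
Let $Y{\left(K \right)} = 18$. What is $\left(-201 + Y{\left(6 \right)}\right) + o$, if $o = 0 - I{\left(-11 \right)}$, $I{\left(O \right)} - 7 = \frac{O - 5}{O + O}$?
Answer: $- \frac{2098}{11} \approx -190.73$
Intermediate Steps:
$I{\left(O \right)} = 7 + \frac{-5 + O}{2 O}$ ($I{\left(O \right)} = 7 + \frac{O - 5}{O + O} = 7 + \frac{-5 + O}{2 O}$)
$o = - \frac{85}{11}$ ($o = 0 - \frac{5 \left(-1 + 3 \left(-11\right)\right)}{2 \left(-11\right)} = 0 - \frac{5}{2} \left(- \frac{1}{11}\right) \left(-1 - 33\right) = 0 - \frac{5}{2} \left(- \frac{1}{11}\right) \left(-34\right) = 0 - \frac{85}{11} = - \frac{85}{11} \approx -7.7273$)
$\left(-201 + Y{\left(6 \right)}\right) + o = \left(-201 + 18\right) - \frac{85}{11} = -183 - \frac{85}{11} = - \frac{2098}{11}$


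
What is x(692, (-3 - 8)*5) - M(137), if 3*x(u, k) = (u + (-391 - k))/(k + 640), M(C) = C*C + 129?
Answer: -33165634/1755 ≈ -18898.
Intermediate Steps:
M(C) = 129 + C² (M(C) = C² + 129 = 129 + C²)
x(u, k) = (-391 + u - k)/(3*(640 + k)) (x(u, k) = ((u + (-391 - k))/(k + 640))/3 = ((-391 + u - k)/(640 + k))/3 = (-391 + u - k)/(3*(640 + k)))
x(692, (-3 - 8)*5) - M(137) = (-391 + 692 - (-3 - 8)*5)/(3*(640 + (-3 - 8)*5)) - (129 + 137²) = (-391 + 692 - (-11)*5)/(3*(640 - 11*5)) - (129 + 18769) = (-391 + 692 - 1*(-55))/(3*(640 - 55)) - 1*18898 = (⅓)*(-391 + 692 + 55)/585 - 18898 = (⅓)*(1/585)*356 - 18898 = 356/1755 - 18898 = -33165634/1755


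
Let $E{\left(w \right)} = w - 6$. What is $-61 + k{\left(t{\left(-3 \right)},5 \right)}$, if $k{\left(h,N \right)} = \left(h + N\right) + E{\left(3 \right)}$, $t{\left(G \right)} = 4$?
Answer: $-55$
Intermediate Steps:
$E{\left(w \right)} = -6 + w$ ($E{\left(w \right)} = w - 6 = -6 + w$)
$k{\left(h,N \right)} = -3 + N + h$ ($k{\left(h,N \right)} = \left(h + N\right) + \left(-6 + 3\right) = \left(N + h\right) - 3 = -3 + N + h$)
$-61 + k{\left(t{\left(-3 \right)},5 \right)} = -61 + \left(-3 + 5 + 4\right) = -61 + 6 = -55$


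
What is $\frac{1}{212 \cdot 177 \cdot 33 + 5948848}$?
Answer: $\frac{1}{7187140} \approx 1.3914 \cdot 10^{-7}$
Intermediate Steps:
$\frac{1}{212 \cdot 177 \cdot 33 + 5948848} = \frac{1}{37524 \cdot 33 + 5948848} = \frac{1}{1238292 + 5948848} = \frac{1}{7187140}$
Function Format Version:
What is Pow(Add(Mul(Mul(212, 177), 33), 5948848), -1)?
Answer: Rational(1, 7187140) ≈ 1.3914e-7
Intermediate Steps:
Pow(Add(Mul(Mul(212, 177), 33), 5948848), -1) = Pow(Add(Mul(37524, 33), 5948848), -1) = Pow(Add(1238292, 5948848), -1) = Pow(7187140, -1) = Rational(1, 7187140)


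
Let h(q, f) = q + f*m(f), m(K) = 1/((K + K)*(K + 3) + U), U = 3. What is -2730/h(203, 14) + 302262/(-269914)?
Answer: -9103660051/624985867 ≈ -14.566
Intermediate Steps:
m(K) = 1/(3 + 2*K*(3 + K)) (m(K) = 1/((K + K)*(K + 3) + 3) = 1/((2*K)*(3 + K) + 3) = 1/(2*K*(3 + K) + 3) = 1/(3 + 2*K*(3 + K)))
h(q, f) = q + f/(3 + 2*f² + 6*f)
-2730/h(203, 14) + 302262/(-269914) = -2730/(203 + 14/(3 + 2*14² + 6*14)) + 302262/(-269914) = -2730/(203 + 14/(3 + 2*196 + 84)) + 302262*(-1/269914) = -2730/(203 + 14/(3 + 392 + 84)) - 151131/134957 = -2730/(203 + 14/479) - 151131/134957 = -2730/97251/479 - 151131/134957 = -2730*479/97251 - 151131/134957 = -62270/4631 - 151131/134957 = -9103660051/624985867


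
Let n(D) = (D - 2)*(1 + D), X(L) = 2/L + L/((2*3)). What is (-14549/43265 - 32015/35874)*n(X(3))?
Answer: 24791777413/11175037992 ≈ 2.2185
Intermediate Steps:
X(L) = 2/L + L/6
n(D) = (1 + D)*(-2 + D) (n(D) = (-2 + D)*(1 + D) = (1 + D)*(-2 + D))
(-14549/43265 - 32015/35874)*n(X(3)) = (-14549/43265 - 32015/35874)*(-2 + (2/3 + (⅙)*3)² - (2/3 + (⅙)*3)) = (-14549*1/43265 - 32015*1/35874)*(-2 + (2*(⅓) + ½)² - (2*(⅓) + ½)) = (-14549/43265 - 32015/35874)*(-2 + (⅔ + ½)² - (⅔ + ½)) = -1907059801*(-2 + (7/6)² - 1*7/6)/1552088610 = -1907059801*(-2 + 49/36 - 7/6)/1552088610 = -1907059801/1552088610*(-65/36) = 24791777413/11175037992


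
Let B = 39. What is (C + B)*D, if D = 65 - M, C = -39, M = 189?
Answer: 0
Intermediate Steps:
D = -124 (D = 65 - 1*189 = 65 - 189 = -124)
(C + B)*D = (-39 + 39)*(-124) = 0*(-124) = 0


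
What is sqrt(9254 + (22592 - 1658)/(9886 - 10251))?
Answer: 2*sqrt(306305810)/365 ≈ 95.899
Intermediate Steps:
sqrt(9254 + (22592 - 1658)/(9886 - 10251)) = sqrt(9254 + 20934/(-365)) = sqrt(9254 + 20934*(-1/365)) = sqrt(9254 - 20934/365) = sqrt(3356776/365) = 2*sqrt(306305810)/365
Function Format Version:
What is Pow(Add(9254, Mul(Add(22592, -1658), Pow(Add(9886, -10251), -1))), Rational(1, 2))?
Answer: Mul(Rational(2, 365), Pow(306305810, Rational(1, 2))) ≈ 95.899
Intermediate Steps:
Pow(Add(9254, Mul(Add(22592, -1658), Pow(Add(9886, -10251), -1))), Rational(1, 2)) = Pow(Add(9254, Mul(20934, Pow(-365, -1))), Rational(1, 2)) = Pow(Add(9254, Mul(20934, Rational(-1, 365))), Rational(1, 2)) = Pow(Add(9254, Rational(-20934, 365)), Rational(1, 2)) = Pow(Rational(3356776, 365), Rational(1, 2)) = Mul(Rational(2, 365), Pow(306305810, Rational(1, 2)))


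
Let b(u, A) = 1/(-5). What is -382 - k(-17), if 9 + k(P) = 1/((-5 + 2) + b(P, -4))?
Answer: -5963/16 ≈ -372.69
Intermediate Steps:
b(u, A) = -1/5
k(P) = -149/16 (k(P) = -9 + 1/((-5 + 2) - 1/5) = -9 + 1/(-3 - 1/5) = -9 + 1/(-16/5) = -9 - 5/16 = -149/16)
-382 - k(-17) = -382 - 1*(-149/16) = -382 + 149/16 = -5963/16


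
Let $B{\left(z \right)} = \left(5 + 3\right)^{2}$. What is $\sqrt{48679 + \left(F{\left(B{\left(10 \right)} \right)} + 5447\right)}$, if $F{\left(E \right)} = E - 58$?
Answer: $2 \sqrt{13533} \approx 232.66$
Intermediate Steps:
$B{\left(z \right)} = 64$ ($B{\left(z \right)} = 8^{2} = 64$)
$F{\left(E \right)} = -58 + E$ ($F{\left(E \right)} = E - 58 = -58 + E$)
$\sqrt{48679 + \left(F{\left(B{\left(10 \right)} \right)} + 5447\right)} = \sqrt{48679 + \left(\left(-58 + 64\right) + 5447\right)} = \sqrt{48679 + \left(6 + 5447\right)} = \sqrt{48679 + 5453} = \sqrt{54132} = 2 \sqrt{13533}$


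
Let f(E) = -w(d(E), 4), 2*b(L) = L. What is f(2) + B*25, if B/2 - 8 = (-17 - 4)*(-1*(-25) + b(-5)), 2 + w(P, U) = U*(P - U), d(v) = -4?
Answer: -23191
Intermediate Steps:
b(L) = L/2
w(P, U) = -2 + U*(P - U)
f(E) = 34 (f(E) = -(-2 - 1*4**2 - 4*4) = -(-2 - 1*16 - 16) = -(-2 - 16 - 16) = -1*(-34) = 34)
B = -929 (B = 16 + 2*((-17 - 4)*(-1*(-25) + (1/2)*(-5))) = 16 + 2*(-21*(25 - 5/2)) = 16 + 2*(-21*45/2) = 16 + 2*(-945/2) = 16 - 945 = -929)
f(2) + B*25 = 34 - 929*25 = 34 - 23225 = -23191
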